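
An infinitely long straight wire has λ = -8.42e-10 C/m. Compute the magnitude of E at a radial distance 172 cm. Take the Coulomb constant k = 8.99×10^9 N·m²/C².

By cylindrical symmetry E is radial; use a coaxial Gaussian cylinder of radius 172 cm and length L.
Q_enc = λL, so λ_enc = -8.42×10^-10 C/m.
By Gauss's law (flux through the curved wall only), E·2πrL = λ_enc L/ε₀.
E = 2k|λ_enc|/r = 2(8.99×10^9)(8.42×10^-10)/(1.72) = 8.8 N/C.

|E| = 8.8 N/C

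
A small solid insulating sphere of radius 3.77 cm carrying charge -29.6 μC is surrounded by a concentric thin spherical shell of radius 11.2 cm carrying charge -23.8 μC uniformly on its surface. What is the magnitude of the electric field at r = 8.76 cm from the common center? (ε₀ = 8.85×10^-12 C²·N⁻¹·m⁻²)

Take a concentric spherical Gaussian surface of radius r = 8.76 cm (between the bodies, 3.77 cm < r < 11.2 cm).
The shell at 11.2 cm lies outside the Gaussian surface, so Q_enc = -29.6 μC = -2.96×10^-5 C.
Since E is radial and uniform over the Gaussian sphere, Φ = E·4πr² = Q_enc/ε₀.
E = |Q_enc|/(4πε₀r²) = (2.96×10^-5)/(4π·8.85×10^-12·(0.0876)²) = 3.47×10^7 N/C.

|E| = 3.47×10^7 N/C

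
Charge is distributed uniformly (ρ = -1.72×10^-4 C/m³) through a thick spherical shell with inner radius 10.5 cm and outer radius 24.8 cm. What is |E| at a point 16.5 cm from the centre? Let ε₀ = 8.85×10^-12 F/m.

7.93×10^5 N/C

Symmetry ⇒ E = E(r) r̂. Gaussian sphere of radius r = 16.5 cm (within the shell material, 10.5 cm < r < 24.8 cm).
Only the shell between 10.5 cm and r is enclosed: Q_enc = ρ·(4π/3)(r³ − a³) = (-1.72×10^-4)·(4π/3)·((0.165)³ − (0.105)³) = -2.402e-6 C.
Gauss's law: E·4πr² = Q_enc/ε₀.
E = |Q_enc|/(4πε₀r²) = (2.402×10^-6)/(4π·8.85×10^-12·(0.165)²) = 7.93×10^5 N/C.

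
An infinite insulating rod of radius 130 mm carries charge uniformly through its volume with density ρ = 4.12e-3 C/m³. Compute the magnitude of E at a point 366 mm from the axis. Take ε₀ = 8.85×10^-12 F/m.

|E| = 1.07×10^7 N/C

Choose a coaxial cylinder of radius r = 366 mm (arbitrary length L) as the Gaussian surface (r > 130 mm, full cross-section enclosed).
λ_enc = ρ·πR² = (4.12×10^-3)π(0.13)² = 2.187×10^-4 C/m.
Since E is radial and uniform over the curved surface, Φ = E·2πrL = Q_enc/ε₀ = λ_enc L/ε₀.
E = |λ_enc|/(2πε₀r) = (2.187e-4)/(2π·8.85×10^-12·0.366) = 1.07×10^7 N/C.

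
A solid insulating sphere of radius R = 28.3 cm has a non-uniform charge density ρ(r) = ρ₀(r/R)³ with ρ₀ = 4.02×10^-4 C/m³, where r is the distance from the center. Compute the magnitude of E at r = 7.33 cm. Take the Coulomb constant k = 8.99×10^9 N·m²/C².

Take a concentric spherical Gaussian surface of radius r = 7.33 cm (r < R).
Integrate the density: Q_enc = 4π ∫₀^r ρ₀(r'/R)^3 r'² dr' = 4πρ₀ r^6/(6·R³) = 5.762e-9 C.
Since E is radial and uniform over the Gaussian sphere, Φ = E·4πr² = Q_enc/ε₀.
E = k|Q_enc|/r² = (8.99×10^9)(5.762e-9)/(0.0733)² = 9.64×10^3 N/C.

E ≈ 9.64e3 V/m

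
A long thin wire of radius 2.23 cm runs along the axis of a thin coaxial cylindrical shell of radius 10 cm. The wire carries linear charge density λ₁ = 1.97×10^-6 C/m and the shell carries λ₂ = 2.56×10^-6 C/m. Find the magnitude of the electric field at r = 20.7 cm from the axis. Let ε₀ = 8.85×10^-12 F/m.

|E| ≈ 3.94×10^5 N/C

Coaxial Gaussian cylinder, radius r = 20.7 cm, length L (r > 10 cm, enclosing both).
λ_enc = λ₁ + λ₂ = (1.97×10^-6) + (2.56e-6) = 4.53×10^-6 C/m.
Gauss's law: E·2πrL = λ_enc L/ε₀.
E = |λ_enc|/(2πε₀r) = (4.53×10^-6)/(2π·8.85×10^-12·0.207) = 3.94e5 N/C.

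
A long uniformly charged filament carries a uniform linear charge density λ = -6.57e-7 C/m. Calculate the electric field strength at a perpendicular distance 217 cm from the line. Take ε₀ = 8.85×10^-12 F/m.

Take a coaxial cylindrical Gaussian surface of radius r = 217 cm and length L.
Q_enc = λL, so λ_enc = -6.57×10^-7 C/m.
Applying ∮E·dA = Q_enc/ε₀ with the end caps contributing no flux:
E = |λ_enc|/(2πε₀r) = (6.57×10^-7)/(2π·8.85×10^-12·2.17) = 5.44e3 N/C.

|E| ≈ 5.44e3 N/C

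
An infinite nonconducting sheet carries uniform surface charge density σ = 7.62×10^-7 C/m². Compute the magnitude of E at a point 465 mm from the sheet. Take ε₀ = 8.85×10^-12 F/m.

The symmetry is planar: E is normal to the sheet and the same magnitude on both sides. Take a pillbox straddling the sheet with end-cap area A.
Only the two end caps contribute flux: Φ = 2EA. With Q_enc = σA, Gauss's law gives E = |σ|/(2ε₀).
E = |σ|/(2ε₀) = (7.62×10^-7)/(2·8.85×10^-12) = 4.31e4 N/C.

E = 4.31×10^4 V/m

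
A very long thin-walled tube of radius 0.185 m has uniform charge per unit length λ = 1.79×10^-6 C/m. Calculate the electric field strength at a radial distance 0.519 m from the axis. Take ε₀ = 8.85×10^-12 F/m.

Coaxial Gaussian cylinder, radius r = 0.519 m, length L (r > 0.185 m).
The full line charge is enclosed: λ_enc = 1.79×10^-6 C/m.
By Gauss's law (flux through the curved wall only), E·2πrL = λ_enc L/ε₀.
E = |λ_enc|/(2πε₀r) = (1.79×10^-6)/(2π·8.85×10^-12·0.519) = 6.20×10^4 N/C.

E = 6.20e4 N/C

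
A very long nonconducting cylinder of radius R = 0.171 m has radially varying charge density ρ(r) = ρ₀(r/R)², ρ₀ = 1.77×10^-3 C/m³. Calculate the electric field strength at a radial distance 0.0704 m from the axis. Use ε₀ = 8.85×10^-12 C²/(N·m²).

E = 5.97×10^5 N/C

Choose a coaxial cylinder of radius r = 0.0704 m (arbitrary length L) as the Gaussian surface (r < R).
λ_enc = ∫₀^r ρ(r')·2πr' dr' = (2πρ₀/R²)·r^4/4 = 2.336e-6 C/m.
Gauss's law: E·2πrL = λ_enc L/ε₀.
E = |λ_enc|/(2πε₀r) = (2.336×10^-6)/(2π·8.85×10^-12·0.0704) = 5.97e5 N/C.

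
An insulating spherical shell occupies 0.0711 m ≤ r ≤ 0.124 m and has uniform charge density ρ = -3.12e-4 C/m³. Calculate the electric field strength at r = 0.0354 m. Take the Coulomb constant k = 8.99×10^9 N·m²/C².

E = 0

Take a concentric spherical Gaussian surface of radius r = 0.0354 m (r < 0.0711 m, inside the empty cavity).
Q_enc = 0 (all charge lies at larger r); Gauss's law gives E = 0.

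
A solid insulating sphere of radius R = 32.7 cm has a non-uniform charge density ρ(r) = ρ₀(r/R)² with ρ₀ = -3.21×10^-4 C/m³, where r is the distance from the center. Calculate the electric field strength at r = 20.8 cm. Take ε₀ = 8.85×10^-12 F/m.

E ≈ 6.11×10^5 N/C

Symmetry ⇒ E = E(r) r̂. Gaussian sphere of radius r = 20.8 cm (r < R).
Integrate the density: Q_enc = 4π ∫₀^r ρ₀(r'/R)^2 r'² dr' = 4πρ₀ r^5/(5·R²) = -2.937e-6 C.
Applying ∮E·dA = Q_enc/ε₀ with Φ = E(4πr²):
E = |Q_enc|/(4πε₀r²) = (2.937×10^-6)/(4π·8.85×10^-12·(0.208)²) = 6.11×10^5 N/C.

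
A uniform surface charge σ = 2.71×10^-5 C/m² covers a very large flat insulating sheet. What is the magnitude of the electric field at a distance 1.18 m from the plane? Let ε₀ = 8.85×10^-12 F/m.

E ≈ 1.53×10^6 N/C

By planar symmetry E is perpendicular to the sheet and uniform; use a Gaussian pillbox with flat faces of area A on each side of the sheet.
Flux Φ = 2EA and Q_enc = σA, so 2EA = σA/ε₀ ⇒ E = |σ|/(2ε₀), independent of distance.
E = |σ|/(2ε₀) = (2.71e-5)/(2·8.85×10^-12) = 1.53×10^6 N/C.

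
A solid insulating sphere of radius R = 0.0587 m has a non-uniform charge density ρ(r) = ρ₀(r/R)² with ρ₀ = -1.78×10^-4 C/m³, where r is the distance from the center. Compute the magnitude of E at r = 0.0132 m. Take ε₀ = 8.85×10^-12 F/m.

By spherical symmetry E is radial; choose a Gaussian sphere of radius r = 0.0132 m (r < R).
Integrate the density: Q_enc = 4π ∫₀^r ρ₀(r'/R)^2 r'² dr' = 4πρ₀ r^5/(5·R²) = -5.203e-11 C.
Since E is radial and uniform over the Gaussian sphere, Φ = E·4πr² = Q_enc/ε₀.
E = |Q_enc|/(4πε₀r²) = (5.203×10^-11)/(4π·8.85×10^-12·(0.0132)²) = 2.69e3 N/C.

|E| ≈ 2.69×10^3 N/C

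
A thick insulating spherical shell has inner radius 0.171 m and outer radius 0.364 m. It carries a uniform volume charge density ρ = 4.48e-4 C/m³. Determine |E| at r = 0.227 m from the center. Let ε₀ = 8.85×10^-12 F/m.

Use a concentric Gaussian sphere at r = 0.227 m (within the shell material, 0.171 m < r < 0.364 m).
Enclosed charge is the volume from a to r: Q_enc = (4π/3)ρ(r³ − a³) = 1.257e-5 C.
Gauss's law: E·4πr² = Q_enc/ε₀.
E = |Q_enc|/(4πε₀r²) = (1.257×10^-5)/(4π·8.85×10^-12·(0.227)²) = 2.19×10^6 N/C.

|E| ≈ 2.19×10^6 V/m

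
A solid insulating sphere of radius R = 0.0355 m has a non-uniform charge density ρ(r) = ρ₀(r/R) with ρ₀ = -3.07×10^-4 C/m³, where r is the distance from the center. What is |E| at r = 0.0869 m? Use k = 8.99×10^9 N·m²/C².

Take a concentric spherical Gaussian surface of radius r = 0.0869 m (r > R, all charge enclosed).
Q_enc = 4π ∫₀^R ρ₀(r'/R)^1 r'² dr' = 4πρ₀R³/4 = -4.315×10^-8 C.
By Gauss's law, ∮E·dA = E·4πr² = Q_enc/ε₀.
E = k|Q_enc|/r² = (8.99×10^9)(4.315×10^-8)/(0.0869)² = 5.14×10^4 N/C.

E ≈ 5.14×10^4 N/C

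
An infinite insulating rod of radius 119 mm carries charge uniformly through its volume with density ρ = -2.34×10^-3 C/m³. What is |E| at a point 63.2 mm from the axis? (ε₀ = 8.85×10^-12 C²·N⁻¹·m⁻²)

Choose a coaxial cylinder of radius r = 63.2 mm (arbitrary length L) as the Gaussian surface (r < R).
Enclosed charge per unit length: λ_enc = ρ·πr² = (-2.34×10^-3)π(0.0632)² = -2.936×10^-5 C/m.
Applying ∮E·dA = Q_enc/ε₀ with the end caps contributing no flux:
E = |λ_enc|/(2πε₀r) = (2.936×10^-5)/(2π·8.85×10^-12·0.0632) = 8.36×10^6 N/C.

8.36×10^6 V/m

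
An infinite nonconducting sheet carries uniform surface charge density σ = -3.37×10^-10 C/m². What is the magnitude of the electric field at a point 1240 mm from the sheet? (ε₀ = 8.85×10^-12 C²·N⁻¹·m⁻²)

|E| = 19 V/m

By planar symmetry E is perpendicular to the sheet and uniform; use a Gaussian pillbox with flat faces of area A on each side of the sheet.
Only the two end caps contribute flux: Φ = 2EA. With Q_enc = σA, Gauss's law gives E = |σ|/(2ε₀).
E = |σ|/(2ε₀) = (3.37e-10)/(2·8.85×10^-12) = 19 N/C.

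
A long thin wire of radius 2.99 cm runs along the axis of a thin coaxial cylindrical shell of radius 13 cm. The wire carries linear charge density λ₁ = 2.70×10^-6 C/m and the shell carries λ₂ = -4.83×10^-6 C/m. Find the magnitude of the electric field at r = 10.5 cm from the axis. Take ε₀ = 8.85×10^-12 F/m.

|E| ≈ 4.62×10^5 N/C

By cylindrical symmetry E is radial; use a coaxial Gaussian cylinder of radius 10.5 cm and length L (between the conductors, 2.99 cm < r < 13 cm).
The shell at 13 cm lies outside the Gaussian surface, so λ_enc = λ₁ = 2.70e-6 C/m.
Applying ∮E·dA = Q_enc/ε₀ with the end caps contributing no flux:
E = |λ_enc|/(2πε₀r) = (2.70×10^-6)/(2π·8.85×10^-12·0.105) = 4.62×10^5 N/C.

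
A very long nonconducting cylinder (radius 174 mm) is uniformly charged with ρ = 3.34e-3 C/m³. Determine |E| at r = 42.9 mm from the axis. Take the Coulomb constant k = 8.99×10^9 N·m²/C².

|E| = 8.09e6 V/m

Choose a coaxial cylinder of radius r = 42.9 mm (arbitrary length L) as the Gaussian surface (r < R).
Enclosed charge per unit length: λ_enc = ρ·πr² = (3.34×10^-3)π(0.0429)² = 1.931×10^-5 C/m.
By Gauss's law (flux through the curved wall only), E·2πrL = λ_enc L/ε₀.
E = 2k|λ_enc|/r = 2(8.99×10^9)(1.931e-5)/(0.0429) = 8.09×10^6 N/C.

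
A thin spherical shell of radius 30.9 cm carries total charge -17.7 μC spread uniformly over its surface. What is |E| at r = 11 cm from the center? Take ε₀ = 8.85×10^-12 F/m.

Symmetry ⇒ E = E(r) r̂. Gaussian sphere of radius r = 11 cm (inside the shell, r < 30.9 cm).
No charge lies within this surface, so Q_enc = 0 and Gauss's law gives E·4πr² = 0 ⇒ E = 0.

E = 0 (no enclosed charge)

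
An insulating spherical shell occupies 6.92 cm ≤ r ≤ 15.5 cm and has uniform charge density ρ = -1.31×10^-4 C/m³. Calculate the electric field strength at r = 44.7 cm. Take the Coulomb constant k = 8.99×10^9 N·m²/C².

E ≈ 8.38×10^4 N/C

Symmetry ⇒ E = E(r) r̂. Gaussian sphere of radius r = 44.7 cm (r > 15.5 cm, enclosing the whole shell).
Q_enc = ρ·(4π/3)(b³ − a³) = (-1.31×10^-4)·(4π/3)·((0.155)³ − (0.0692)³) = -1.862×10^-6 C.
Since E is radial and uniform over the Gaussian sphere, Φ = E·4πr² = Q_enc/ε₀.
E = k|Q_enc|/r² = (8.99×10^9)(1.862e-6)/(0.447)² = 8.38×10^4 N/C.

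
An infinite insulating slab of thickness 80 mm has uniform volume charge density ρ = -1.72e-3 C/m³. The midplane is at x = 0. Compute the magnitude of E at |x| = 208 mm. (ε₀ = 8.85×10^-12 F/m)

The point |x| = 208 mm lies outside the slab (half-thickness 0.04 m). A symmetric pillbox spanning the full slab encloses Q_enc = ρ·d·A.
Flux = 2EA ⇒ E = |ρ|d/(2ε₀), independent of distance outside.
E = (1.72e-3)(0.08)/(2·8.85×10^-12) = 7.77×10^6 N/C.

|E| = 7.77×10^6 N/C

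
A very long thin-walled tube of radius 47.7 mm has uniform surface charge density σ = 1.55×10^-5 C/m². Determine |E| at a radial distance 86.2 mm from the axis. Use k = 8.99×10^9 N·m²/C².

E ≈ 9.69×10^5 V/m

Take a coaxial cylindrical Gaussian surface of radius r = 86.2 mm and length L (r > 47.7 mm).
The whole shell is enclosed: λ_enc = σ·2πR = (1.55×10^-5)·2π·(0.0477) = 4.645×10^-6 C/m.
By Gauss's law (flux through the curved wall only), E·2πrL = λ_enc L/ε₀.
E = 2k|λ_enc|/r = 2(8.99×10^9)(4.645×10^-6)/(0.0862) = 9.69e5 N/C.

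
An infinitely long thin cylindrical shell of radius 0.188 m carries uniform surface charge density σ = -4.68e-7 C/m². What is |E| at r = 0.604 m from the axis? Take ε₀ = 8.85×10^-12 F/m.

E ≈ 1.65e4 N/C

Take a coaxial cylindrical Gaussian surface of radius r = 0.604 m and length L (r > 0.188 m).
The whole shell is enclosed: λ_enc = σ·2πR = (-4.68e-7)·2π·(0.188) = -5.528×10^-7 C/m.
Since E is radial and uniform over the curved surface, Φ = E·2πrL = Q_enc/ε₀ = λ_enc L/ε₀.
E = |λ_enc|/(2πε₀r) = (5.528×10^-7)/(2π·8.85×10^-12·0.604) = 1.65e4 N/C.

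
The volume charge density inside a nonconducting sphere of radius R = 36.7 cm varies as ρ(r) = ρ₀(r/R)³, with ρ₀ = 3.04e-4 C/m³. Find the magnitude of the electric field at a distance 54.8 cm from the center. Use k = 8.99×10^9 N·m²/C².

Symmetry ⇒ E = E(r) r̂. Gaussian sphere of radius r = 54.8 cm (r > R, all charge enclosed).
Q_enc = 4π ∫₀^R ρ₀(r'/R)^3 r'² dr' = 4πρ₀R³/6 = 3.147×10^-5 C.
Since E is radial and uniform over the Gaussian sphere, Φ = E·4πr² = Q_enc/ε₀.
E = k|Q_enc|/r² = (8.99×10^9)(3.147×10^-5)/(0.548)² = 9.42e5 N/C.

9.42×10^5 N/C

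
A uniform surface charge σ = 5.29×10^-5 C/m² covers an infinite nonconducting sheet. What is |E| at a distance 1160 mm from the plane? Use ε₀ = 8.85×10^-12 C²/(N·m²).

E ≈ 2.99×10^6 V/m

The symmetry is planar: E is normal to the sheet and the same magnitude on both sides. Take a pillbox straddling the sheet with end-cap area A.
Flux Φ = 2EA and Q_enc = σA, so 2EA = σA/ε₀ ⇒ E = |σ|/(2ε₀), independent of distance.
E = |σ|/(2ε₀) = (5.29e-5)/(2·8.85×10^-12) = 2.99e6 N/C.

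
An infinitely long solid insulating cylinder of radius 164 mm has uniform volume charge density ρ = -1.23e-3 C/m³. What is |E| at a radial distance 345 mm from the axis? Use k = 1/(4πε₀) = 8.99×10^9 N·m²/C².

E = 5.42×10^6 N/C

By cylindrical symmetry E is radial; use a coaxial Gaussian cylinder of radius 345 mm and length L (r > 164 mm, full cross-section enclosed).
λ_enc = ρ·πR² = (-1.23×10^-3)π(0.164)² = -1.039×10^-4 C/m.
Applying ∮E·dA = Q_enc/ε₀ with the end caps contributing no flux:
E = 2k|λ_enc|/r = 2(8.99×10^9)(1.039e-4)/(0.345) = 5.42×10^6 N/C.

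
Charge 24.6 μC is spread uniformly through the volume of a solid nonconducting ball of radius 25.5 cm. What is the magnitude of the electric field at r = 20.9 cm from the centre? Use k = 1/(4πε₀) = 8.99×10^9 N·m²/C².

2.79×10^6 N/C

Use a concentric Gaussian sphere at r = 20.9 cm (r < R).
Only the charge within r is enclosed: Q_enc = Q·(r/R)³ = (24.6 μC)·(20.9 cm/25.5 cm)³ = 1.354×10^-5 C.
Applying ∮E·dA = Q_enc/ε₀ with Φ = E(4πr²):
E = k|Q_enc|/r² = (8.99×10^9)(1.354×10^-5)/(0.209)² = 2.79×10^6 N/C.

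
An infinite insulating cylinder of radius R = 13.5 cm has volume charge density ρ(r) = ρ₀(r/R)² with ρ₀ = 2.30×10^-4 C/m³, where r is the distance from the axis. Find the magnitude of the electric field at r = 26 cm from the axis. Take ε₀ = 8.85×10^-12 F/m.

Take a coaxial cylindrical Gaussian surface of radius r = 26 cm and length L (r > R, full charge per length enclosed).
λ_enc = 2π ∫₀^R ρ₀(r'/R)^2 r' dr' = 2πρ₀R²/4 = 6.584×10^-6 C/m.
Applying ∮E·dA = Q_enc/ε₀ with the end caps contributing no flux:
E = |λ_enc|/(2πε₀r) = (6.584×10^-6)/(2π·8.85×10^-12·0.26) = 4.55×10^5 N/C.

E ≈ 4.55×10^5 N/C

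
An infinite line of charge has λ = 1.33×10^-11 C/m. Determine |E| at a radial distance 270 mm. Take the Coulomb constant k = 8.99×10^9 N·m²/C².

By cylindrical symmetry E is radial; use a coaxial Gaussian cylinder of radius 270 mm and length L.
Q_enc = λL, so λ_enc = 1.33×10^-11 C/m.
Gauss's law: E·2πrL = λ_enc L/ε₀.
E = 2k|λ_enc|/r = 2(8.99×10^9)(1.33×10^-11)/(0.27) = 0.886 N/C.

E = 0.886 N/C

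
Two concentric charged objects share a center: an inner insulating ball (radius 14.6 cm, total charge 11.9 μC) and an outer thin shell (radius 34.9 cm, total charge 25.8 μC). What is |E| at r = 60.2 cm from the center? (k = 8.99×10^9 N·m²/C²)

By spherical symmetry E is radial; choose a Gaussian sphere of radius r = 60.2 cm (r > 34.9 cm, enclosing both).
Q_enc = (11.9 μC) + (25.8 μC) = 3.77e-5 C.
By Gauss's law, ∮E·dA = E·4πr² = Q_enc/ε₀.
E = k|Q_enc|/r² = (8.99×10^9)(3.77×10^-5)/(0.602)² = 9.35×10^5 N/C.

E ≈ 9.35×10^5 V/m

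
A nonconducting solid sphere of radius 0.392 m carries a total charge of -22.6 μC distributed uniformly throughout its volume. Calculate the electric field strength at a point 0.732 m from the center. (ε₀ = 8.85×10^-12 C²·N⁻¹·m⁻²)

3.79×10^5 N/C

Symmetry ⇒ E = E(r) r̂. Gaussian sphere of radius r = 0.732 m (r > R, so the entire charge is enclosed).
Q_enc = -22.6 μC = -2.26×10^-5 C.
Gauss's law: E·4πr² = Q_enc/ε₀.
E = |Q_enc|/(4πε₀r²) = (2.26×10^-5)/(4π·8.85×10^-12·(0.732)²) = 3.79×10^5 N/C.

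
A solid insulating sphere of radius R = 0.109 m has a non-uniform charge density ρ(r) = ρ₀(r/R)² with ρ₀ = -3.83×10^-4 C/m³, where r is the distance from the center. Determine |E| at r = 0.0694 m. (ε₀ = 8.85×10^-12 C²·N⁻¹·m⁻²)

Take a concentric spherical Gaussian surface of radius r = 0.0694 m (r < R).
Integrate the density: Q_enc = 4π ∫₀^r ρ₀(r'/R)^2 r'² dr' = 4πρ₀ r^5/(5·R²) = -1.304e-7 C.
Since E is radial and uniform over the Gaussian sphere, Φ = E·4πr² = Q_enc/ε₀.
E = |Q_enc|/(4πε₀r²) = (1.304×10^-7)/(4π·8.85×10^-12·(0.0694)²) = 2.44×10^5 N/C.

|E| ≈ 2.44×10^5 N/C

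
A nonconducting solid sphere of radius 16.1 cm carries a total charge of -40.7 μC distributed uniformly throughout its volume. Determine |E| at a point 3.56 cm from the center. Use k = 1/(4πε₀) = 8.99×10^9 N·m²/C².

By spherical symmetry E is radial; choose a Gaussian sphere of radius r = 3.56 cm (r < R).
Only the charge within r is enclosed: Q_enc = Q·(r/R)³ = (-40.7 μC)·(3.56 cm/16.1 cm)³ = -4.40×10^-7 C.
Applying ∮E·dA = Q_enc/ε₀ with Φ = E(4πr²):
E = k|Q_enc|/r² = (8.99×10^9)(4.40×10^-7)/(0.0356)² = 3.12×10^6 N/C.

E = 3.12×10^6 V/m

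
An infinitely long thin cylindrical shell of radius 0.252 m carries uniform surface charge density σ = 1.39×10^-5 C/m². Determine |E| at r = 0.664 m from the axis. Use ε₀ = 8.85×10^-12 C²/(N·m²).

|E| = 5.96e5 N/C

Take a coaxial cylindrical Gaussian surface of radius r = 0.664 m and length L (r > 0.252 m).
The whole shell is enclosed: λ_enc = σ·2πR = (1.39×10^-5)·2π·(0.252) = 2.201×10^-5 C/m.
Applying ∮E·dA = Q_enc/ε₀ with the end caps contributing no flux:
E = |λ_enc|/(2πε₀r) = (2.201e-5)/(2π·8.85×10^-12·0.664) = 5.96×10^5 N/C.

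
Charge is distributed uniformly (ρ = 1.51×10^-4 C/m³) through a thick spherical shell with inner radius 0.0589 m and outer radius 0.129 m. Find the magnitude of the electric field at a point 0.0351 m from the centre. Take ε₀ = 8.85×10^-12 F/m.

E = 0

Use a concentric Gaussian sphere at r = 0.0351 m (r < 0.0589 m, inside the empty cavity).
No charge is enclosed, so by Gauss's law E·4πr² = 0 ⇒ E = 0.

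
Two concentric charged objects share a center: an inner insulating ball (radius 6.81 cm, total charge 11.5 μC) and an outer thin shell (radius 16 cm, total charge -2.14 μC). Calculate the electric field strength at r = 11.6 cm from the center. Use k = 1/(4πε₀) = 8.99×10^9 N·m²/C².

Symmetry ⇒ E = E(r) r̂. Gaussian sphere of radius r = 11.6 cm (between the bodies, 6.81 cm < r < 16 cm).
Only the inner charge is enclosed; the outer shell contributes nothing inside itself. Q_enc = 11.5 μC = 1.15×10^-5 C.
Gauss's law: E·4πr² = Q_enc/ε₀.
E = k|Q_enc|/r² = (8.99×10^9)(1.15×10^-5)/(0.116)² = 7.68×10^6 N/C.

E = 7.68e6 N/C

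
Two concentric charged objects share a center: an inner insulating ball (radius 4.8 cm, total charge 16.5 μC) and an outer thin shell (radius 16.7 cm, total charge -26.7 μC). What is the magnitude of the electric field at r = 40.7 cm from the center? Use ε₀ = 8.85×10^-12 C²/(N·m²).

|E| ≈ 5.54e5 V/m

By spherical symmetry E is radial; choose a Gaussian sphere of radius r = 40.7 cm (r > 16.7 cm, enclosing both).
Q_enc = (16.5 μC) + (-26.7 μC) = -1.02e-5 C.
Gauss's law: E·4πr² = Q_enc/ε₀.
E = |Q_enc|/(4πε₀r²) = (1.02×10^-5)/(4π·8.85×10^-12·(0.407)²) = 5.54e5 N/C.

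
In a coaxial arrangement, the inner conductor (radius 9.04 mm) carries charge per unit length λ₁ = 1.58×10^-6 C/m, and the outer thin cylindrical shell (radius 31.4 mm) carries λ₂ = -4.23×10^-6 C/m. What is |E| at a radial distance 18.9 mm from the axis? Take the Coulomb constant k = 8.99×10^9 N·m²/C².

By cylindrical symmetry E is radial; use a coaxial Gaussian cylinder of radius 18.9 mm and length L (between the conductors, 9.04 mm < r < 31.4 mm).
Only the inner wire is enclosed; the outer shell contributes nothing inside itself. λ_enc = λ₁ = 1.58×10^-6 C/m.
Since E is radial and uniform over the curved surface, Φ = E·2πrL = Q_enc/ε₀ = λ_enc L/ε₀.
E = 2k|λ_enc|/r = 2(8.99×10^9)(1.58×10^-6)/(0.0189) = 1.50×10^6 N/C.

E = 1.50e6 N/C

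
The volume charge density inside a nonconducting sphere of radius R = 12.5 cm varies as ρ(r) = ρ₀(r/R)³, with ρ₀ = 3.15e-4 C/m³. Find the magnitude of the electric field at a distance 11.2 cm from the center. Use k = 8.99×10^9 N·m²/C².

E ≈ 4.78×10^5 N/C

Use a concentric Gaussian sphere at r = 11.2 cm (r < R).
Q_enc = ∫₀^r ρ(r')·4πr'² dr' = (4πρ₀/R³) ∫₀^r r'^5 dr' = 4πρ₀ r^6/(6·R³) = 6.667×10^-7 C.
Applying ∮E·dA = Q_enc/ε₀ with Φ = E(4πr²):
E = k|Q_enc|/r² = (8.99×10^9)(6.667e-7)/(0.112)² = 4.78×10^5 N/C.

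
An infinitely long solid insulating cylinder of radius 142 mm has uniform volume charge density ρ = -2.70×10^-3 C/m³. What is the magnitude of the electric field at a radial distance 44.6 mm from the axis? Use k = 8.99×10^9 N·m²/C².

Choose a coaxial cylinder of radius r = 44.6 mm (arbitrary length L) as the Gaussian surface (r < R).
Charge inside radius r per length L is ρ·πr²·L, so λ_enc = ρπr² = -1.687×10^-5 C/m.
By Gauss's law (flux through the curved wall only), E·2πrL = λ_enc L/ε₀.
E = 2k|λ_enc|/r = 2(8.99×10^9)(1.687×10^-5)/(0.0446) = 6.80×10^6 N/C.

|E| = 6.80e6 N/C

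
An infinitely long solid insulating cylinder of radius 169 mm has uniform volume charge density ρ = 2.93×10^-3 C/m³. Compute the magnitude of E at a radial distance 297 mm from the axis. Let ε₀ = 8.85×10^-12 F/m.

|E| ≈ 1.59e7 N/C

By cylindrical symmetry E is radial; use a coaxial Gaussian cylinder of radius 297 mm and length L (r > 169 mm, full cross-section enclosed).
λ_enc = ρ·πR² = (2.93×10^-3)π(0.169)² = 2.629×10^-4 C/m.
Since E is radial and uniform over the curved surface, Φ = E·2πrL = Q_enc/ε₀ = λ_enc L/ε₀.
E = |λ_enc|/(2πε₀r) = (2.629×10^-4)/(2π·8.85×10^-12·0.297) = 1.59×10^7 N/C.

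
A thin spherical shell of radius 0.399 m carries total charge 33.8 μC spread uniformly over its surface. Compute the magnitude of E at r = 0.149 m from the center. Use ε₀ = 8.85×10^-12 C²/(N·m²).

E = 0 (no enclosed charge)

Take a concentric spherical Gaussian surface of radius r = 0.149 m (inside the shell, r < 0.399 m).
All the charge is outside the Gaussian surface: Q_enc = 0, hence E = 0 everywhere inside the shell.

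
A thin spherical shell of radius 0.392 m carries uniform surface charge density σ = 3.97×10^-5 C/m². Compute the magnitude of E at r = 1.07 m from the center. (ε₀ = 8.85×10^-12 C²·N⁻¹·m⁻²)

|E| = 6.02×10^5 N/C

Use a concentric Gaussian sphere at r = 1.07 m (r > 0.392 m).
The entire shell is enclosed: Q_enc = σ·4πR² = (3.97×10^-5)·4π·(0.392)² = 7.666×10^-5 C.
Gauss's law: E·4πr² = Q_enc/ε₀.
E = |Q_enc|/(4πε₀r²) = (7.666e-5)/(4π·8.85×10^-12·(1.07)²) = 6.02×10^5 N/C.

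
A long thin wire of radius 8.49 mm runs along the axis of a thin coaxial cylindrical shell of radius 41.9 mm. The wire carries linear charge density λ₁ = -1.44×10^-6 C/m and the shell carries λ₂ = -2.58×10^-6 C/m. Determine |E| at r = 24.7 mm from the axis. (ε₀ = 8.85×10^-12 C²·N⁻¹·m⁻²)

E ≈ 1.05e6 N/C

Choose a coaxial cylinder of radius r = 24.7 mm (arbitrary length L) as the Gaussian surface (between the conductors, 8.49 mm < r < 41.9 mm).
Only the inner wire is enclosed; the outer shell contributes nothing inside itself. λ_enc = λ₁ = -1.44×10^-6 C/m.
By Gauss's law (flux through the curved wall only), E·2πrL = λ_enc L/ε₀.
E = |λ_enc|/(2πε₀r) = (1.44×10^-6)/(2π·8.85×10^-12·0.0247) = 1.05×10^6 N/C.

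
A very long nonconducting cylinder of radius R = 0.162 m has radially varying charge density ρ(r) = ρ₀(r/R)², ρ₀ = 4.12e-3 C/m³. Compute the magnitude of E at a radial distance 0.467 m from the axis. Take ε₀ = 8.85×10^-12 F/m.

|E| ≈ 6.54×10^6 N/C

Coaxial Gaussian cylinder, radius r = 0.467 m, length L (r > R, full charge per length enclosed).
λ_enc = 2π ∫₀^R ρ₀(r'/R)^2 r' dr' = 2πρ₀R²/4 = 1.698×10^-4 C/m.
Gauss's law: E·2πrL = λ_enc L/ε₀.
E = |λ_enc|/(2πε₀r) = (1.698×10^-4)/(2π·8.85×10^-12·0.467) = 6.54×10^6 N/C.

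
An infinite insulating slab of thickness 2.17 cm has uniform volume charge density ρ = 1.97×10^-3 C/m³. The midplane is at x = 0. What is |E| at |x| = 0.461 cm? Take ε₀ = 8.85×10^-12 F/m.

|E| ≈ 1.03e6 N/C

By symmetry E is perpendicular to the slab. A Gaussian pillbox from −0.461 cm to +0.461 cm (face area A) lies entirely within the slab.
Q_enc = ρ·(2x)·A and flux = 2EA, so 2EA = 2ρxA/ε₀ ⇒ E = |ρ|x/ε₀.
E = (1.97e-3)(0.00461)/(8.85×10^-12) = 1.03×10^6 N/C.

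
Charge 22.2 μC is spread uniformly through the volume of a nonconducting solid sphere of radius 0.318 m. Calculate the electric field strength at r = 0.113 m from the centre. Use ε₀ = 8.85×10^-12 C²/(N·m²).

Use a concentric Gaussian sphere at r = 0.113 m (r < R).
Only the charge within r is enclosed: Q_enc = Q·(r/R)³ = (22.2 μC)·(0.113 m/0.318 m)³ = 9.961e-7 C.
Applying ∮E·dA = Q_enc/ε₀ with Φ = E(4πr²):
E = |Q_enc|/(4πε₀r²) = (9.961e-7)/(4π·8.85×10^-12·(0.113)²) = 7.01×10^5 N/C.

E = 7.01×10^5 N/C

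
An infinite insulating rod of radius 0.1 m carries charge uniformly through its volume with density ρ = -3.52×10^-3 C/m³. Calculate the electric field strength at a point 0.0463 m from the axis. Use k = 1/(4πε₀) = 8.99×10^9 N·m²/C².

By cylindrical symmetry E is radial; use a coaxial Gaussian cylinder of radius 0.0463 m and length L (r < R).
Charge inside radius r per length L is ρ·πr²·L, so λ_enc = ρπr² = -2.371×10^-5 C/m.
Since E is radial and uniform over the curved surface, Φ = E·2πrL = Q_enc/ε₀ = λ_enc L/ε₀.
E = 2k|λ_enc|/r = 2(8.99×10^9)(2.371e-5)/(0.0463) = 9.21×10^6 N/C.

E = 9.21e6 V/m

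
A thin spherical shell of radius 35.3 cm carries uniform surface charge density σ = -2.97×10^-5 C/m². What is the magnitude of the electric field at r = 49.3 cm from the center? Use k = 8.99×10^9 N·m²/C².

|E| = 1.72×10^6 N/C

Symmetry ⇒ E = E(r) r̂. Gaussian sphere of radius r = 49.3 cm (r > 35.3 cm).
The entire shell is enclosed: Q_enc = σ·4πR² = (-2.97×10^-5)·4π·(0.353)² = -4.651e-5 C.
Applying ∮E·dA = Q_enc/ε₀ with Φ = E(4πr²):
E = k|Q_enc|/r² = (8.99×10^9)(4.651×10^-5)/(0.493)² = 1.72e6 N/C.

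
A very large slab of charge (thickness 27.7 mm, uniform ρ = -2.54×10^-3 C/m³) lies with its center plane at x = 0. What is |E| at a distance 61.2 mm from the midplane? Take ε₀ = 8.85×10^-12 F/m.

The point |x| = 61.2 mm lies outside the slab (half-thickness 0.01385 m). A symmetric pillbox spanning the full slab encloses Q_enc = ρ·d·A.
Flux = 2EA ⇒ E = |ρ|d/(2ε₀), independent of distance outside.
E = (2.54e-3)(0.0277)/(2·8.85×10^-12) = 3.98×10^6 N/C.

|E| ≈ 3.98e6 N/C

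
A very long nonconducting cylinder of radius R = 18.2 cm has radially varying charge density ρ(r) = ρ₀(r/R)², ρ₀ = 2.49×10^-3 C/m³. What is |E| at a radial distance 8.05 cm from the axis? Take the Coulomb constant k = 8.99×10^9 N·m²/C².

E ≈ 1.11e6 N/C

Choose a coaxial cylinder of radius r = 8.05 cm (arbitrary length L) as the Gaussian surface (r < R).
Integrating ρ over the cross-section to radius r: λ_enc = (2πρ₀/R²) ∫₀^r r'^3 dr' = 2πρ₀ r^4/(4·R²) = 4.959×10^-6 C/m.
Since E is radial and uniform over the curved surface, Φ = E·2πrL = Q_enc/ε₀ = λ_enc L/ε₀.
E = 2k|λ_enc|/r = 2(8.99×10^9)(4.959e-6)/(0.0805) = 1.11e6 N/C.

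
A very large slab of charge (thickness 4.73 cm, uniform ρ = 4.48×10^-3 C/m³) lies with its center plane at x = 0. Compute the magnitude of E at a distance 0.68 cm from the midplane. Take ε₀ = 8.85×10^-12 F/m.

By symmetry E is perpendicular to the slab. A Gaussian pillbox from −0.68 cm to +0.68 cm (face area A) lies entirely within the slab.
Q_enc = ρ·(2x)·A and flux = 2EA, so 2EA = 2ρxA/ε₀ ⇒ E = |ρ|x/ε₀.
E = (4.48×10^-3)(0.0068)/(8.85×10^-12) = 3.44e6 N/C.

E = 3.44×10^6 V/m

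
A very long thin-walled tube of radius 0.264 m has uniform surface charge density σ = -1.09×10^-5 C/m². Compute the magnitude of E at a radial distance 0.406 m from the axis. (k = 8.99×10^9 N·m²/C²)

By cylindrical symmetry E is radial; use a coaxial Gaussian cylinder of radius 0.406 m and length L (r > 0.264 m).
The whole shell is enclosed: λ_enc = σ·2πR = (-1.09×10^-5)·2π·(0.264) = -1.808e-5 C/m.
Applying ∮E·dA = Q_enc/ε₀ with the end caps contributing no flux:
E = 2k|λ_enc|/r = 2(8.99×10^9)(1.808×10^-5)/(0.406) = 8.01e5 N/C.

|E| = 8.01×10^5 N/C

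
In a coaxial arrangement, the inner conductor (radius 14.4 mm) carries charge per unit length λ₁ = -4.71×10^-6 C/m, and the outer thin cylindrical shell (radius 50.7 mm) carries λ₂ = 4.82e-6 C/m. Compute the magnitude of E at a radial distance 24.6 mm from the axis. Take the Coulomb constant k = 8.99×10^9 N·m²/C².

Coaxial Gaussian cylinder, radius r = 24.6 mm, length L (between the conductors, 14.4 mm < r < 50.7 mm).
Only the inner wire is enclosed; the outer shell contributes nothing inside itself. λ_enc = λ₁ = -4.71e-6 C/m.
By Gauss's law (flux through the curved wall only), E·2πrL = λ_enc L/ε₀.
E = 2k|λ_enc|/r = 2(8.99×10^9)(4.71×10^-6)/(0.0246) = 3.44×10^6 N/C.

E = 3.44×10^6 V/m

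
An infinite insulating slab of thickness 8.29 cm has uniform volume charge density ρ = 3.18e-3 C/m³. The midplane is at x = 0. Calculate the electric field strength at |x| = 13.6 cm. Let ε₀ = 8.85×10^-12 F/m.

The point |x| = 13.6 cm lies outside the slab (half-thickness 0.04145 m). A symmetric pillbox spanning the full slab encloses Q_enc = ρ·d·A.
Flux = 2EA ⇒ E = |ρ|d/(2ε₀), independent of distance outside.
E = (3.18×10^-3)(0.0829)/(2·8.85×10^-12) = 1.49e7 N/C.

|E| ≈ 1.49×10^7 N/C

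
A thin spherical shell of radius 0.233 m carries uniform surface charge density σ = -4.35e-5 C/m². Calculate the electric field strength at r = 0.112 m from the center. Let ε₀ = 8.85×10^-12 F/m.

|E| = 0 N/C

By spherical symmetry E is radial; choose a Gaussian sphere of radius r = 0.112 m (inside the shell, r < 0.233 m).
No charge lies within this surface, so Q_enc = 0 and Gauss's law gives E·4πr² = 0 ⇒ E = 0.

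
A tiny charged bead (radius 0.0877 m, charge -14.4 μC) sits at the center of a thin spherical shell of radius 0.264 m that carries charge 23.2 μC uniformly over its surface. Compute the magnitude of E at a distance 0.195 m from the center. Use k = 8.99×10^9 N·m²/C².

|E| ≈ 3.40e6 V/m

By spherical symmetry E is radial; choose a Gaussian sphere of radius r = 0.195 m (between the bodies, 0.0877 m < r < 0.264 m).
The shell at 0.264 m lies outside the Gaussian surface, so Q_enc = -14.4 μC = -1.44×10^-5 C.
Gauss's law: E·4πr² = Q_enc/ε₀.
E = k|Q_enc|/r² = (8.99×10^9)(1.44e-5)/(0.195)² = 3.40e6 N/C.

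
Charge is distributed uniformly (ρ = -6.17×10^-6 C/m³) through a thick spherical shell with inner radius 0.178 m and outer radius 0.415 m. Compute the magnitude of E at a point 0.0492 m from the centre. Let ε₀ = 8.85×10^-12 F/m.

Symmetry ⇒ E = E(r) r̂. Gaussian sphere of radius r = 0.0492 m (r < 0.178 m, inside the empty cavity).
No charge is enclosed, so by Gauss's law E·4πr² = 0 ⇒ E = 0.

E = 0 (no enclosed charge)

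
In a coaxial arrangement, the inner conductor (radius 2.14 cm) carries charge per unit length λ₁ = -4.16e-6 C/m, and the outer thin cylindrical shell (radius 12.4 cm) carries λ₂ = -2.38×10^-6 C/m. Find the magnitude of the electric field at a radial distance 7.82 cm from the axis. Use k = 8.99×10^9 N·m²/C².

E = 9.56×10^5 N/C

Take a coaxial cylindrical Gaussian surface of radius r = 7.82 cm and length L (between the conductors, 2.14 cm < r < 12.4 cm).
The shell at 12.4 cm lies outside the Gaussian surface, so λ_enc = λ₁ = -4.16e-6 C/m.
Applying ∮E·dA = Q_enc/ε₀ with the end caps contributing no flux:
E = 2k|λ_enc|/r = 2(8.99×10^9)(4.16×10^-6)/(0.0782) = 9.56×10^5 N/C.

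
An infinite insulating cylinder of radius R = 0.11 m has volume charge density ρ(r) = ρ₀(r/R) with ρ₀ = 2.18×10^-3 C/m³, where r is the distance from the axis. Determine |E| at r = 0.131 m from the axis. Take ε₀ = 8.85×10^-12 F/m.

E ≈ 7.58×10^6 N/C

By cylindrical symmetry E is radial; use a coaxial Gaussian cylinder of radius 0.131 m and length L (r > R, full charge per length enclosed).
λ_enc = 2π ∫₀^R ρ₀(r'/R)^1 r' dr' = 2πρ₀R²/3 = 5.525×10^-5 C/m.
By Gauss's law (flux through the curved wall only), E·2πrL = λ_enc L/ε₀.
E = |λ_enc|/(2πε₀r) = (5.525×10^-5)/(2π·8.85×10^-12·0.131) = 7.58e6 N/C.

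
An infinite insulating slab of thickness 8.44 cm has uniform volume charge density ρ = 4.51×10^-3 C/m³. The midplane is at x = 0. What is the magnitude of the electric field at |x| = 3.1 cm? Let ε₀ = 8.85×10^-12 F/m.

By symmetry E is perpendicular to the slab. A Gaussian pillbox from −3.1 cm to +3.1 cm (face area A) lies entirely within the slab.
Q_enc = ρ·(2x)·A and flux = 2EA, so 2EA = 2ρxA/ε₀ ⇒ E = |ρ|x/ε₀.
E = (4.51×10^-3)(0.031)/(8.85×10^-12) = 1.58e7 N/C.

|E| ≈ 1.58e7 N/C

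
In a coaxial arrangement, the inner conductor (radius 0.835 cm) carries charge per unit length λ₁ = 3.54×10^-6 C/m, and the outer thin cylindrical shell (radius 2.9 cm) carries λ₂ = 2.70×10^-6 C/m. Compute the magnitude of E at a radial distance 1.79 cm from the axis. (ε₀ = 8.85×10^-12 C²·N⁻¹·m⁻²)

By cylindrical symmetry E is radial; use a coaxial Gaussian cylinder of radius 1.79 cm and length L (between the conductors, 0.835 cm < r < 2.9 cm).
Only the inner wire is enclosed; the outer shell contributes nothing inside itself. λ_enc = λ₁ = 3.54e-6 C/m.
Since E is radial and uniform over the curved surface, Φ = E·2πrL = Q_enc/ε₀ = λ_enc L/ε₀.
E = |λ_enc|/(2πε₀r) = (3.54×10^-6)/(2π·8.85×10^-12·0.0179) = 3.56×10^6 N/C.

|E| ≈ 3.56×10^6 N/C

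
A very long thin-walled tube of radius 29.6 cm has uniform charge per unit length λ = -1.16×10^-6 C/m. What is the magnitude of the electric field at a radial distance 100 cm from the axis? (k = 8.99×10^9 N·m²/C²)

Coaxial Gaussian cylinder, radius r = 100 cm, length L (r > 29.6 cm).
The full line charge is enclosed: λ_enc = -1.16×10^-6 C/m.
Applying ∮E·dA = Q_enc/ε₀ with the end caps contributing no flux:
E = 2k|λ_enc|/r = 2(8.99×10^9)(1.16e-6)/(1) = 2.09e4 N/C.

2.09e4 N/C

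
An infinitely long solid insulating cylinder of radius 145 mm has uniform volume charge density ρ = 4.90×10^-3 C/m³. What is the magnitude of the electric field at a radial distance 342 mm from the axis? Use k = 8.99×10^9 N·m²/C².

Take a coaxial cylindrical Gaussian surface of radius r = 342 mm and length L (r > 145 mm, full cross-section enclosed).
λ_enc = ρ·πR² = (4.90×10^-3)π(0.145)² = 3.237×10^-4 C/m.
Applying ∮E·dA = Q_enc/ε₀ with the end caps contributing no flux:
E = 2k|λ_enc|/r = 2(8.99×10^9)(3.237×10^-4)/(0.342) = 1.70e7 N/C.

|E| ≈ 1.70e7 N/C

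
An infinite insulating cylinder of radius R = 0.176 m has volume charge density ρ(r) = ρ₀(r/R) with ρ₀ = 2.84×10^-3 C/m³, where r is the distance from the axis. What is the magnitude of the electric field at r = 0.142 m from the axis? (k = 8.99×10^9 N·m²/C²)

By cylindrical symmetry E is radial; use a coaxial Gaussian cylinder of radius 0.142 m and length L (r < R).
Integrating ρ over the cross-section to radius r: λ_enc = (2πρ₀/R) ∫₀^r r'^2 dr' = 2πρ₀ r^3/(3·R) = 9.677e-5 C/m.
Since E is radial and uniform over the curved surface, Φ = E·2πrL = Q_enc/ε₀ = λ_enc L/ε₀.
E = 2k|λ_enc|/r = 2(8.99×10^9)(9.677×10^-5)/(0.142) = 1.23×10^7 N/C.

E ≈ 1.23e7 N/C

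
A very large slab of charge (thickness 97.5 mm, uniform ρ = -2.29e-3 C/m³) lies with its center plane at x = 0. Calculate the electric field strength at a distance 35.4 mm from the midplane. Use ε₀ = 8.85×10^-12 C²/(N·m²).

By symmetry E is perpendicular to the slab. A Gaussian pillbox from −35.4 mm to +35.4 mm (face area A) lies entirely within the slab.
Q_enc = ρ·(2x)·A and flux = 2EA, so 2EA = 2ρxA/ε₀ ⇒ E = |ρ|x/ε₀.
E = (2.29×10^-3)(0.0354)/(8.85×10^-12) = 9.16×10^6 N/C.

|E| = 9.16e6 V/m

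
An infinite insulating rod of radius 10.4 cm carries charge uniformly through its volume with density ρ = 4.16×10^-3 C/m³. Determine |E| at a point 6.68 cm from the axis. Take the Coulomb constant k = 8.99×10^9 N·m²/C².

By cylindrical symmetry E is radial; use a coaxial Gaussian cylinder of radius 6.68 cm and length L (r < R).
Charge inside radius r per length L is ρ·πr²·L, so λ_enc = ρπr² = 5.832×10^-5 C/m.
Applying ∮E·dA = Q_enc/ε₀ with the end caps contributing no flux:
E = 2k|λ_enc|/r = 2(8.99×10^9)(5.832×10^-5)/(0.0668) = 1.57e7 N/C.

|E| ≈ 1.57×10^7 V/m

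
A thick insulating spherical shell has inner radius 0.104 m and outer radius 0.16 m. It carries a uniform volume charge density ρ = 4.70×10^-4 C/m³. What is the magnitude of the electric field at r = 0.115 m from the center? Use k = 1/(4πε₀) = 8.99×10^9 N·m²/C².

Take a concentric spherical Gaussian surface of radius r = 0.115 m (within the shell material, 0.104 m < r < 0.16 m).
Only the shell between 0.104 m and r is enclosed: Q_enc = ρ·(4π/3)(r³ − a³) = (4.70×10^-4)·(4π/3)·((0.115)³ − (0.104)³) = 7.796e-7 C.
Gauss's law: E·4πr² = Q_enc/ε₀.
E = k|Q_enc|/r² = (8.99×10^9)(7.796e-7)/(0.115)² = 5.30e5 N/C.

E = 5.30×10^5 V/m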